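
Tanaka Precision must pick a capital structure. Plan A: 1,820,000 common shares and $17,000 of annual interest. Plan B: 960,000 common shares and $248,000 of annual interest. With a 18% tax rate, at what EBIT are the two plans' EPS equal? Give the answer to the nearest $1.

At indifference, (EBIT − 17,000)(1 − t)/1,820,000 = (EBIT − 248,000)(1 − t)/960,000.
Cancelling (1 − t) and cross-multiplying: 960,000·(EBIT − 17,000) = 1,820,000·(EBIT − 248,000).
EBIT × (1,820,000 − 960,000) = 248,000 × 1,820,000 − 17,000 × 960,000 = 435,040,000,000, so EBIT = 435,040,000,000 ÷ 860,000 = 505,860.47.

$505,860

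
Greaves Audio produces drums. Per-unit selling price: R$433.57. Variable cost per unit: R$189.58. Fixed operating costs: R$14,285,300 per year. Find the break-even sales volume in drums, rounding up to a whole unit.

Unit CM = price − variable cost = R$433.57 − R$189.58 = R$243.99.
Units to break even: R$14,285,300 ÷ R$243.99 = 58,548.71, rounded up to 58,549.

58,549 drums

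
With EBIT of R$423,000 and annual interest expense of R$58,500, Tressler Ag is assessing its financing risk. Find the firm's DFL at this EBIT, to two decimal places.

1.16

Annual interest charges come to R$58,500.00.
Degree of financial leverage = EBIT / (EBIT − interest) = R$423,000 / R$364,500.00 = 1.1605.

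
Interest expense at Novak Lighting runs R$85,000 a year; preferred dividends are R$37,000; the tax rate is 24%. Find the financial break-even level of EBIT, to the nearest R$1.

R$133,684

Preferred dividends are paid after tax, so their pre-tax equivalent is R$37,000 ÷ (1 − 0.24) = R$48,684.21.
Financial break-even EBIT = interest + D_p ÷ (1 − t) = R$85,000 + R$48,684.21 = R$133,684.21.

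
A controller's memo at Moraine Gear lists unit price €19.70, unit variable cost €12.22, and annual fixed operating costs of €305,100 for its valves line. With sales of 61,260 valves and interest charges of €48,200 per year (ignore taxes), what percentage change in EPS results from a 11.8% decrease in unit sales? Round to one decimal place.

At 61,260 units, contribution = 61,260 × €7.48 = €458,224.80.
EBIT = €458,224.80 − €305,100 = €153,124.80.
After interest of €48,200.00, pre-tax earnings = €104,924.80.
Degree of combined leverage = contribution ÷ (EBIT − I) = €458,224.80 ÷ €104,924.80 = 4.3672.
%ΔEPS = DCL × %ΔSales = 4.3672 × -11.8% = -51.5%.

-51.5%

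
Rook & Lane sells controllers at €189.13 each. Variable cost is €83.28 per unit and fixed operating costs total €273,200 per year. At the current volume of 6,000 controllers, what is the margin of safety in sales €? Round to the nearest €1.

Each unit contributes €189.13 − €83.28 = €105.85. Break-even units = €273,200 ÷ €105.85 = 2,581.01; break-even revenue = 2,581.01 × €189.13 = €488,146.58.
Actual sales revenue = 6,000 × €189.13 = €1,134,780.00.
Margin of safety = €1,134,780.00 − €488,146.58 = €646,633.

€646,633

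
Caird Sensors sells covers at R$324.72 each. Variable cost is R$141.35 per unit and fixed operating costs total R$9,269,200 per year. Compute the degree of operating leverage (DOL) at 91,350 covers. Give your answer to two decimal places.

Total contribution margin = 91,350 × R$183.37 = R$16,750,849.50.
EBIT = R$16,750,849.50 − R$9,269,200 = R$7,481,649.50.
Degree of operating leverage = R$16,750,849.50 / R$7,481,649.50 = 2.2389.

2.24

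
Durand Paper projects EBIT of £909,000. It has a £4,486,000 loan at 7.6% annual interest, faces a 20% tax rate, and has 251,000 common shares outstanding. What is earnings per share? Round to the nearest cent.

Pre-tax income = £909,000 − £340,936.00 = £568,064.00.
After tax at 20%: net income = £568,064.00 × 0.80 = £454,451.20.
Per share: £454,451.20 / 251,000 shares = £1.81.

£1.81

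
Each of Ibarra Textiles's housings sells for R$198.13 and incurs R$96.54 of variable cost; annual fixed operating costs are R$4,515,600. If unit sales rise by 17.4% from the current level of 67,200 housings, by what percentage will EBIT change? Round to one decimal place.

+51.4%

At 67,200 units, contribution = 67,200 × R$101.59 = R$6,826,848.00.
Subtracting fixed costs: EBIT = R$6,826,848.00 − R$4,515,600 = R$2,311,248.00.
Degree of operating leverage = R$6,826,848.00 / R$2,311,248.00 = 2.9537.
%ΔEBIT = DOL × %ΔSales = 2.9537 × +17.4% = +51.4%.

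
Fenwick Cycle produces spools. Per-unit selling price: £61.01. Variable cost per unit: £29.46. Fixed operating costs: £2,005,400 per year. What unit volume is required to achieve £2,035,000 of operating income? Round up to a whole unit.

128,064 spools

Each unit contributes £61.01 − £29.46 = £31.55.
Required volume = (fixed costs + target profit) ÷ CM = (£2,005,400 + £2,035,000) ÷ £31.55 = 128,063.39, so 128,064 spools.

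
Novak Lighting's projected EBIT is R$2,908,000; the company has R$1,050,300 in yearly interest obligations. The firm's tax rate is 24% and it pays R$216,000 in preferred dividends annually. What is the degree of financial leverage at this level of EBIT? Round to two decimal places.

1.85

Interest = R$1,050,300.00.
Pre-tax preferred-dividend burden = R$216,000 ÷ (1 − 0.24) = R$284,210.53.
DFL = EBIT ÷ [EBIT − I − D_p/(1−t)] = R$2,908,000 ÷ [R$2,908,000 − R$1,050,300.00 − R$284,210.53] = R$2,908,000 ÷ R$1,573,489.47 = 1.8481.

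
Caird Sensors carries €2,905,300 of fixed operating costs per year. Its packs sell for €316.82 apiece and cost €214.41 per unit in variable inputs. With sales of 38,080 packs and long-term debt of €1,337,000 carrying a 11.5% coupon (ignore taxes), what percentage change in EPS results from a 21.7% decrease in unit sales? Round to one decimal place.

-100.7%

At 38,080 units, contribution = 38,080 × €102.41 = €3,899,772.80.
EBIT = €3,899,772.80 − €2,905,300 = €994,472.80.
After interest of €153,755.00, pre-tax earnings = €840,717.80.
Degree of combined leverage = contribution ÷ (EBIT − I) = €3,899,772.80 ÷ €840,717.80 = 4.6386.
%ΔEPS = DCL × %ΔSales = 4.6386 × -21.7% = -100.7%.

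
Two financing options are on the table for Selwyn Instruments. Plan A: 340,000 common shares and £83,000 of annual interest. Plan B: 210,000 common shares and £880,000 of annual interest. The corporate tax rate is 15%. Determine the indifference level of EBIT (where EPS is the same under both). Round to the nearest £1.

Set EPS_A = EPS_B: (EBIT − £83,000)(1 − 0.15) ÷ 340,000 = (EBIT − £880,000)(1 − 0.15) ÷ 210,000.
The (1 − t) factor cancels: (EBIT − 83,000) × 210,000 = (EBIT − 880,000) × 340,000.
EBIT × (340,000 − 210,000) = 880,000 × 340,000 − 83,000 × 210,000 = 281,770,000,000, so EBIT = 281,770,000,000 ÷ 130,000 = 2,167,461.54.

£2,167,462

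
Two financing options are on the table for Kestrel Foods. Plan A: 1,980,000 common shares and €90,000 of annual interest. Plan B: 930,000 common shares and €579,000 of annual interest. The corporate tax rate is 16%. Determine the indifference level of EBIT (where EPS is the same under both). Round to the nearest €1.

Set EPS_A = EPS_B: (EBIT − €90,000)(1 − 0.16) ÷ 1,980,000 = (EBIT − €579,000)(1 − 0.16) ÷ 930,000.
The (1 − t) factor cancels: (EBIT − 90,000) × 930,000 = (EBIT − 579,000) × 1,980,000.
EBIT × (1,980,000 − 930,000) = 579,000 × 1,980,000 − 90,000 × 930,000 = 1,062,720,000,000, so EBIT = 1,062,720,000,000 ÷ 1,050,000 = 1,012,114.29.

€1,012,114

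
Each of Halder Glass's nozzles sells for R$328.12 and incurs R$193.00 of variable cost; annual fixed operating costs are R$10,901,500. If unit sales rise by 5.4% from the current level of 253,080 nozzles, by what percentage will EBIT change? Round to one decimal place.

+7.9%

At 253,080 units, contribution = 253,080 × R$135.12 = R$34,196,169.60.
Subtracting fixed costs: EBIT = R$34,196,169.60 − R$10,901,500 = R$23,294,669.60.
Degree of operating leverage = R$34,196,169.60 / R$23,294,669.60 = 1.4680.
%ΔEBIT = DOL × %ΔSales = 1.4680 × +5.4% = +7.9%.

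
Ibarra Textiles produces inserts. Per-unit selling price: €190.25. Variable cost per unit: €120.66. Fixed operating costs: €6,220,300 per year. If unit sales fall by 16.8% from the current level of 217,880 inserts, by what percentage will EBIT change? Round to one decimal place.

-28.5%

At 217,880 units, contribution = 217,880 × €69.59 = €15,162,269.20.
Subtracting fixed costs: EBIT = €15,162,269.20 − €6,220,300 = €8,941,969.20.
DOL = contribution ÷ EBIT = €15,162,269.20 ÷ €8,941,969.20 = 1.6956.
Operating income changes by 1.6956 × -16.8% = -28.5%.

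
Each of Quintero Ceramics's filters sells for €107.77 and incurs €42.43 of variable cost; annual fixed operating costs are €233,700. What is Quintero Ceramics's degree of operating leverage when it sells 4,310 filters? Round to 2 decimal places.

5.88

Total contribution margin = 4,310 × €65.34 = €281,615.40.
EBIT = €281,615.40 − €233,700 = €47,915.40.
DOL = contribution ÷ EBIT = €281,615.40 ÷ €47,915.40 = 5.8773.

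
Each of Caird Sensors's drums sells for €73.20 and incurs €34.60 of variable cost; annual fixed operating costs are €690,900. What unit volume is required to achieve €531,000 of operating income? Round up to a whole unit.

31,656 drums

Each unit contributes €73.20 − €34.60 = €38.60.
Required volume = (fixed costs + target profit) ÷ CM = (€690,900 + €531,000) ÷ €38.60 = 31,655.44, so 31,656 drums.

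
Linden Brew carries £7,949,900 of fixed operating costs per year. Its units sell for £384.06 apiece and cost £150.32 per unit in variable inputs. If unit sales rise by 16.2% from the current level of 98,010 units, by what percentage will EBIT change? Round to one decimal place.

+24.8%

Contribution at this volume is 98,010 × £233.74 = £22,908,857.40.
EBIT = £22,908,857.40 − £7,949,900 = £14,958,957.40.
DOL = contribution ÷ EBIT = £22,908,857.40 ÷ £14,958,957.40 = 1.5314.
%ΔEBIT = DOL × %ΔSales = 1.5314 × +16.2% = +24.8%.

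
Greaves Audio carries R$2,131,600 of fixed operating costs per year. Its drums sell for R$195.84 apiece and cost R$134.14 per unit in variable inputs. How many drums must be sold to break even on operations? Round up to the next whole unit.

34,548 drums

Each unit contributes R$195.84 − R$134.14 = R$61.70.
Break-even Q = R$2,131,600 / R$61.70 = 34,547.81 → 34,548 drums.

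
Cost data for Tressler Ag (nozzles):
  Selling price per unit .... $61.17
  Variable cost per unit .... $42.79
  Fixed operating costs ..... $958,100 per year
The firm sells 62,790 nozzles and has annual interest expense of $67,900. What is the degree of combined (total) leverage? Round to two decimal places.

9.01

Contribution at this volume is 62,790 × $18.38 = $1,154,080.20.
EBIT = $1,154,080.20 − $958,100 = $195,980.20. Interest = $67,900.00, so EBIT − I = $128,080.20.
Degree of total leverage = total CM / (EBIT − interest) = $1,154,080.20 / $128,080.20 = 9.0106.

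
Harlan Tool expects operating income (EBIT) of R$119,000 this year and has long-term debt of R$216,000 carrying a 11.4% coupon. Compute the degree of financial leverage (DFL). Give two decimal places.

1.26

Interest = R$24,624.00.
DFL = EBIT ÷ (EBIT − I) = R$119,000 ÷ (R$119,000 − R$24,624.00) = R$119,000 ÷ R$94,376.00 = 1.2609.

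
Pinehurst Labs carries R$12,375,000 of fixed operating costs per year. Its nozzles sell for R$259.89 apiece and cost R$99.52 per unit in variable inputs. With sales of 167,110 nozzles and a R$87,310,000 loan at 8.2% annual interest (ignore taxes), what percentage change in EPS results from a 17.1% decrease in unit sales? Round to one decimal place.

-63.1%

Contribution at this volume is 167,110 × R$160.37 = R$26,799,430.70.
EBIT = R$26,799,430.70 − R$12,375,000 = R$14,424,430.70.
After interest of R$7,159,420.00, pre-tax earnings = R$7,265,010.70.
Degree of combined leverage = contribution ÷ (EBIT − I) = R$26,799,430.70 ÷ R$7,265,010.70 = 3.6888.
EPS therefore changes by 3.6888 × (-17.1%) = -63.1%.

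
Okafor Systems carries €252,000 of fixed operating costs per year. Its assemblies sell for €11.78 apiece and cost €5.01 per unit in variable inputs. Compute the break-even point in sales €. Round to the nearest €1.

CM per unit = €11.78 − €5.01 = €6.77; CM ratio = €6.77 / €11.78 = 0.5747.
Break-even revenue = fixed costs × price ÷ CM = €252,000 × €11.78 ÷ €6.77 = €438,487.

€438,487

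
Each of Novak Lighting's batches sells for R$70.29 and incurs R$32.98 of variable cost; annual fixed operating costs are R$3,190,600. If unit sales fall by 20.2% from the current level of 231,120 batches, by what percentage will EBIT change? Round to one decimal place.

Total contribution margin = 231,120 × R$37.31 = R$8,623,087.20.
EBIT = R$8,623,087.20 − R$3,190,600 = R$5,432,487.20.
DOL = contribution ÷ EBIT = R$8,623,087.20 ÷ R$5,432,487.20 = 1.5873.
Operating income changes by 1.5873 × -20.2% = -32.1%.

-32.1%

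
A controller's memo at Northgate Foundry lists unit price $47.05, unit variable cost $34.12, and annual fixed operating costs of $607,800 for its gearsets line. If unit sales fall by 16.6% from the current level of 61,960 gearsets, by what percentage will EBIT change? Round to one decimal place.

-68.8%

At 61,960 units, contribution = 61,960 × $12.93 = $801,142.80.
Subtracting fixed costs: EBIT = $801,142.80 − $607,800 = $193,342.80.
So DOL = total CM / EBIT = $801,142.80 / $193,342.80 = 4.1436.
So EBIT moves 4.1436 × (-16.6%) = -68.8%.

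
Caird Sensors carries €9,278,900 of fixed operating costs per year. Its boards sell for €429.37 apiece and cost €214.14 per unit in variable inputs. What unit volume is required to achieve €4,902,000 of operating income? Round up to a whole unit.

Contribution margin per unit = €429.37 − €214.14 = €215.23.
Need Q such that Q × €215.23 − €9,278,900 = €4,902,000, i.e. Q = €14,180,900 / €215.23 = 65,887.19 → 65,888.

65,888 boards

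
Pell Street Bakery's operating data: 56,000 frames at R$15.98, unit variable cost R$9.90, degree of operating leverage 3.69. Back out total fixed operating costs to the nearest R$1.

R$248,209

At 56,000 units, contribution = 56,000 × R$6.08 = R$340,480.00.
DOL = contribution / EBIT, so EBIT = R$340,480.00 / 3.69 = R$92,271.00.
Fixed costs = CM − EBIT = R$340,480.00 − R$92,271.00 = R$248,209.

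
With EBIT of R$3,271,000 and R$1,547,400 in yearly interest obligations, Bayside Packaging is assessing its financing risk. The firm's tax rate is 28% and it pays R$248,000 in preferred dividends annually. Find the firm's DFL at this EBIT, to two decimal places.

2.37

Annual interest charges come to R$1,547,400.00.
Pre-tax preferred-dividend burden = R$248,000 ÷ (1 − 0.28) = R$344,444.44.
DFL = EBIT ÷ [EBIT − I − D_p/(1−t)] = R$3,271,000 ÷ [R$3,271,000 − R$1,547,400.00 − R$344,444.44] = R$3,271,000 ÷ R$1,379,155.56 = 2.3717.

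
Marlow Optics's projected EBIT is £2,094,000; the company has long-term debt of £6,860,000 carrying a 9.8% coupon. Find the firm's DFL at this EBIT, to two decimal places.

1.47

Annual interest charges come to £672,280.00.
DFL = EBIT ÷ (EBIT − I) = £2,094,000 ÷ (£2,094,000 − £672,280.00) = £2,094,000 ÷ £1,421,720.00 = 1.4729.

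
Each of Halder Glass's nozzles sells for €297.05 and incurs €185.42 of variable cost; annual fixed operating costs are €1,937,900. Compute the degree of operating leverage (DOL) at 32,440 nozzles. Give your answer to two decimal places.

Total contribution margin = 32,440 × €111.63 = €3,621,277.20.
EBIT = €3,621,277.20 − €1,937,900 = €1,683,377.20.
DOL = contribution ÷ EBIT = €3,621,277.20 ÷ €1,683,377.20 = 2.1512.

2.15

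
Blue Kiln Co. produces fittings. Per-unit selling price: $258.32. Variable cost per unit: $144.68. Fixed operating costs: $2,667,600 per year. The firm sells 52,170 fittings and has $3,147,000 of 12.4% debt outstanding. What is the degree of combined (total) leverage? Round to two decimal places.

At 52,170 units, contribution = 52,170 × $113.64 = $5,928,598.80.
EBIT = $5,928,598.80 − $2,667,600 = $3,260,998.80. Interest = $390,228.00, so EBIT − I = $2,870,770.80.
DCL = contribution ÷ (EBIT − I) = $5,928,598.80 ÷ $2,870,770.80 = 2.0652.

2.07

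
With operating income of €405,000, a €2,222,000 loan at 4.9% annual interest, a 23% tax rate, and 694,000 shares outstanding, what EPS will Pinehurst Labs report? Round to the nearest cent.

Interest = €108,878.00, so EBT = €405,000 − €108,878.00 = €296,122.00.
After tax at 23%: net income = €296,122.00 × 0.77 = €228,013.94.
EPS = €228,013.94 ÷ 694,000 = €0.33.

€0.33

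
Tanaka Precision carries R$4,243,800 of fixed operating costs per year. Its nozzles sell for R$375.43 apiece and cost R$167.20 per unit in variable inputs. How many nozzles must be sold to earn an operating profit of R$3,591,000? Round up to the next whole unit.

37,626 nozzles

Contribution margin per unit = R$375.43 − R$167.20 = R$208.23.
Need Q such that Q × R$208.23 − R$4,243,800 = R$3,591,000, i.e. Q = R$7,834,800 / R$208.23 = 37,625.70 → 37,626.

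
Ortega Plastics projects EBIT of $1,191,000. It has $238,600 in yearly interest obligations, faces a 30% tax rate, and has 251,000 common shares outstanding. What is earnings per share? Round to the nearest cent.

$2.66

Pre-tax income = $1,191,000 − $238,600.00 = $952,400.00.
After tax at 30%: net income = $952,400.00 × 0.70 = $666,680.00.
EPS = $666,680.00 ÷ 251,000 = $2.66.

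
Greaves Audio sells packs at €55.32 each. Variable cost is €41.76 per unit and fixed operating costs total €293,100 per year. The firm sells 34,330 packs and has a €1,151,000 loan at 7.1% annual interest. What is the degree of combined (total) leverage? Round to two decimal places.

5.13

Contribution at this volume is 34,330 × €13.56 = €465,514.80.
Subtracting fixed costs: EBIT = €465,514.80 − €293,100 = €172,414.80. Interest = €81,721.00, so EBIT − I = €90,693.80.
DCL = contribution ÷ (EBIT − I) = €465,514.80 ÷ €90,693.80 = 5.1328.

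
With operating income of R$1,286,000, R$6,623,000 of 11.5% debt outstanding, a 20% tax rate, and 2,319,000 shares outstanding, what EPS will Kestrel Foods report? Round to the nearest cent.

R$0.18

Interest = R$761,645.00, so EBT = R$1,286,000 − R$761,645.00 = R$524,355.00.
After tax at 20%: net income = R$524,355.00 × 0.80 = R$419,484.00.
EPS = R$419,484.00 ÷ 2,319,000 = R$0.18.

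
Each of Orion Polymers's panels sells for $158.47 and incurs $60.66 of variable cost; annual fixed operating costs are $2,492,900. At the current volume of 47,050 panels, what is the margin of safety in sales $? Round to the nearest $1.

Unit CM = price − variable cost = $158.47 − $60.66 = $97.81. Break-even units = $2,492,900 ÷ $97.81 = 25,487.17; break-even revenue = 25,487.17 × $158.47 = $4,038,951.67.
Actual sales revenue = 47,050 × $158.47 = $7,456,013.50.
Margin of safety = $7,456,013.50 − $4,038,951.67 = $3,417,062.

$3,417,062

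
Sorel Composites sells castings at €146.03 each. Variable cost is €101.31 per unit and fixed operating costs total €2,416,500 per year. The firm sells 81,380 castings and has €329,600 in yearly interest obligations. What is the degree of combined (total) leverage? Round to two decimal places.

4.07

Total contribution margin = 81,380 × €44.72 = €3,639,313.60.
Subtracting fixed costs: EBIT = €3,639,313.60 − €2,416,500 = €1,222,813.60. Interest = €329,600.00.
DOL = €3,639,313.60 ÷ €1,222,813.60 = 2.9762; DFL = €1,222,813.60 ÷ €893,213.60 = 1.3690.
DCL = DOL × DFL = 2.9762 × 1.3690 = 4.0744.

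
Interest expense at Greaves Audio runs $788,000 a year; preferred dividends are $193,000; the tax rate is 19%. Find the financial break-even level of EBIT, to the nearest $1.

Grossing the preferred dividend up to pre-tax terms: $193,000 / (1 − 0.19) = $238,271.60.
EPS = 0 when EBIT covers interest plus the pre-tax preferred burden: $788,000 + $238,271.60 = $1,026,271.60.

$1,026,272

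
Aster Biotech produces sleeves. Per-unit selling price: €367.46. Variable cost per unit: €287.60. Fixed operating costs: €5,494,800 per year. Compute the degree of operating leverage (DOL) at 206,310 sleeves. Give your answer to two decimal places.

1.50

Contribution at this volume is 206,310 × €79.86 = €16,475,916.60.
EBIT = €16,475,916.60 − €5,494,800 = €10,981,116.60.
Degree of operating leverage = €16,475,916.60 / €10,981,116.60 = 1.5004.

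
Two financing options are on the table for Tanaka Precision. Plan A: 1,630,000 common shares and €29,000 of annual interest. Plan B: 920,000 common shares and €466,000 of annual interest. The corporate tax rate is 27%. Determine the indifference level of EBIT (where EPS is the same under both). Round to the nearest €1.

Set EPS_A = EPS_B: (EBIT − €29,000)(1 − 0.27) ÷ 1,630,000 = (EBIT − €466,000)(1 − 0.27) ÷ 920,000.
The (1 − t) factor cancels: (EBIT − 29,000) × 920,000 = (EBIT − 466,000) × 1,630,000.
EBIT × (1,630,000 − 920,000) = 466,000 × 1,630,000 − 29,000 × 920,000 = 732,900,000,000, so EBIT = 732,900,000,000 ÷ 710,000 = 1,032,253.52.

€1,032,254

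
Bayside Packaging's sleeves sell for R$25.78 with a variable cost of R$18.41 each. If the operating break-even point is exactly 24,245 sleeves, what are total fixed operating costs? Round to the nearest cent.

Each unit contributes R$25.78 − R$18.41 = R$7.37.
Fixed costs = break-even units × CM = 24,245 × R$7.37 = R$178,685.65.

R$178,685.65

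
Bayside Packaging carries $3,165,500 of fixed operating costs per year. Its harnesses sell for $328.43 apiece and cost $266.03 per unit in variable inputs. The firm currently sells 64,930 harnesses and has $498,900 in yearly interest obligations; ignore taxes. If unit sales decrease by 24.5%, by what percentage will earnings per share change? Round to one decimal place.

Total contribution margin = 64,930 × $62.40 = $4,051,632.00.
Operating income = contribution − fixed costs = $4,051,632.00 − $3,165,500 = $886,132.00.
After interest of $498,900.00, pre-tax earnings = $387,232.00.
DCL = total CM / (EBIT − I) = $4,051,632.00 / $387,232.00 = 10.4631.
EPS therefore changes by 10.4631 × (-24.5%) = -256.3%.

-256.3%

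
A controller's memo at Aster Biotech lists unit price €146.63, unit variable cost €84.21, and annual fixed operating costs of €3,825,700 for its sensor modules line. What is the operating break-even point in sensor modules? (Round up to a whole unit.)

61,290 sensor modules

Each unit contributes €146.63 − €84.21 = €62.42.
Units to break even: €3,825,700 ÷ €62.42 = 61,289.65, rounded up to 61,290.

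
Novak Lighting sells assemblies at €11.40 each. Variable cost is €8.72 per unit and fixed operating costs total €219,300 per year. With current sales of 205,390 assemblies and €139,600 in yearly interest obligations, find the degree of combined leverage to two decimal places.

Contribution at this volume is 205,390 × €2.68 = €550,445.20.
EBIT = €550,445.20 − €219,300 = €331,145.20. Interest = €139,600.00, so EBIT − I = €191,545.20.
DCL = contribution ÷ (EBIT − I) = €550,445.20 ÷ €191,545.20 = 2.8737.

2.87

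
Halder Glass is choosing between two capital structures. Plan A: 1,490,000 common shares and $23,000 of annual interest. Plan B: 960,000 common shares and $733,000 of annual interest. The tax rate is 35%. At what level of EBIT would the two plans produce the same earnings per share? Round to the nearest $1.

Set EPS_A = EPS_B: (EBIT − $23,000)(1 − 0.35) ÷ 1,490,000 = (EBIT − $733,000)(1 − 0.35) ÷ 960,000.
Cancelling (1 − t) and cross-multiplying: 960,000·(EBIT − 23,000) = 1,490,000·(EBIT − 733,000).
Solving, EBIT = (733,000·1,490,000 − 23,000·960,000) / (1,490,000 − 960,000) = 1,070,090,000,000 / 530,000 = 2,019,037.74.

$2,019,038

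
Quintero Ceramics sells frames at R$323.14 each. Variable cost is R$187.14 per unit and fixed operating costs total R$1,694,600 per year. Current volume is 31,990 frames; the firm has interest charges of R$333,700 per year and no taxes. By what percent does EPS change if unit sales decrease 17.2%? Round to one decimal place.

Contribution at this volume is 31,990 × R$136.00 = R$4,350,640.00.
EBIT = R$4,350,640.00 − R$1,694,600 = R$2,656,040.00.
After interest of R$333,700.00, pre-tax earnings = R$2,322,340.00.
DCL = total CM / (EBIT − I) = R$4,350,640.00 / R$2,322,340.00 = 1.8734.
%ΔEPS = DCL × %ΔSales = 1.8734 × -17.2% = -32.2%.

-32.2%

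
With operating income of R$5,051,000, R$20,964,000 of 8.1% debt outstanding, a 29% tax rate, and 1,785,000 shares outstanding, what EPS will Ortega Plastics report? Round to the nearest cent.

Interest = R$1,698,084.00, so EBT = R$5,051,000 − R$1,698,084.00 = R$3,352,916.00.
Net income = R$3,352,916.00 × (1 − 0.29) = R$2,380,570.36.
Per share: R$2,380,570.36 / 1,785,000 shares = R$1.33.

R$1.33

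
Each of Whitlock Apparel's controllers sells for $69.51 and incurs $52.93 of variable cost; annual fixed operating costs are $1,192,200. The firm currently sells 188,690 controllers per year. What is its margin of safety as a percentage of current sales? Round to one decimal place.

61.9%

Unit CM = price − variable cost = $69.51 − $52.93 = $16.58. Break-even units = $1,192,200 ÷ $16.58 = 71,905.91; break-even revenue = 71,905.91 × $69.51 = $4,998,179.86.
Current sales = 188,690 × $69.51 = $13,115,841.90.
Margin of safety = ($13,115,841.90 − $4,998,179.86) ÷ $13,115,841.90 = 61.9%.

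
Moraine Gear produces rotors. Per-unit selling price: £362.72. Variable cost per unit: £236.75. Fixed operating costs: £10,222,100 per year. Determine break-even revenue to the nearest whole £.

Contribution margin per unit = £362.72 − £236.75 = £125.97, a CM ratio of £125.97 ÷ £362.72 = 0.3473.
Break-even sales = FC ÷ CM ratio = £10,222,100 × £362.72 / £125.97 = £29,433,676.

£29,433,676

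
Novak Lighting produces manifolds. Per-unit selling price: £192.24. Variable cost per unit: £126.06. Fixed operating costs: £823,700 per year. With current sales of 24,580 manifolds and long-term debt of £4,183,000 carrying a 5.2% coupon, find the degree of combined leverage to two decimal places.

Contribution at this volume is 24,580 × £66.18 = £1,626,704.40.
EBIT = £1,626,704.40 − £823,700 = £803,004.40. Interest = £217,516.00, so EBIT − I = £585,488.40.
Degree of total leverage = total CM / (EBIT − interest) = £1,626,704.40 / £585,488.40 = 2.7784.

2.78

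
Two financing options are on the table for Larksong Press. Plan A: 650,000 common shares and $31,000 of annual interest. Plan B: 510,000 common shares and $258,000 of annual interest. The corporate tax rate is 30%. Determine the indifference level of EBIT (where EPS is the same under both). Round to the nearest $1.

$1,084,929

Set EPS_A = EPS_B: (EBIT − $31,000)(1 − 0.30) ÷ 650,000 = (EBIT − $258,000)(1 − 0.30) ÷ 510,000.
The (1 − t) factor cancels: (EBIT − 31,000) × 510,000 = (EBIT − 258,000) × 650,000.
Solving, EBIT = (258,000·650,000 − 31,000·510,000) / (650,000 − 510,000) = 151,890,000,000 / 140,000 = 1,084,928.57.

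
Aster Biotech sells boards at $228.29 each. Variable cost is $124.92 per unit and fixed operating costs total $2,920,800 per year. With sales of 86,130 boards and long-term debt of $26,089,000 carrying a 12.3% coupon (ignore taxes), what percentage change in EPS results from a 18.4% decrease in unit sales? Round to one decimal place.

At 86,130 units, contribution = 86,130 × $103.37 = $8,903,258.10.
EBIT = $8,903,258.10 − $2,920,800 = $5,982,458.10.
Interest = $3,208,947.00, so EBIT − I = $2,773,511.10.
DCL = total CM / (EBIT − I) = $8,903,258.10 / $2,773,511.10 = 3.2101.
%ΔEPS = DCL × %ΔSales = 3.2101 × -18.4% = -59.1%.

-59.1%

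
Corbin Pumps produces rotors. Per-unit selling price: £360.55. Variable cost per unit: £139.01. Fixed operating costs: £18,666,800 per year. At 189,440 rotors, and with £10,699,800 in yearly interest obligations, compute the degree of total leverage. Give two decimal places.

Contribution at this volume is 189,440 × £221.54 = £41,968,537.60.
EBIT = £41,968,537.60 − £18,666,800 = £23,301,737.60. Interest = £10,699,800.00, so EBIT − I = £12,601,937.60.
DCL = contribution ÷ (EBIT − I) = £41,968,537.60 ÷ £12,601,937.60 = 3.3303.

3.33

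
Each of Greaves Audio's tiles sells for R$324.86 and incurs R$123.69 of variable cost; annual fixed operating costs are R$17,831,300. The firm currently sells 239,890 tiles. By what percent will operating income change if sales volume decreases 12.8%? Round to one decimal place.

-20.3%

At 239,890 units, contribution = 239,890 × R$201.17 = R$48,258,671.30.
Subtracting fixed costs: EBIT = R$48,258,671.30 − R$17,831,300 = R$30,427,371.30.
DOL = contribution ÷ EBIT = R$48,258,671.30 ÷ R$30,427,371.30 = 1.5860.
So EBIT moves 1.5860 × (-12.8%) = -20.3%.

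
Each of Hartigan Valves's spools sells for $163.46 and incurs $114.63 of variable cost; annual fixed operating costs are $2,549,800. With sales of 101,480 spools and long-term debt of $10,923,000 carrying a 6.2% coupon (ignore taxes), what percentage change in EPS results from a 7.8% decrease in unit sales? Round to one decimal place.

At 101,480 units, contribution = 101,480 × $48.83 = $4,955,268.40.
Subtracting fixed costs: EBIT = $4,955,268.40 − $2,549,800 = $2,405,468.40.
Interest = $677,226.00, so EBIT − I = $1,728,242.40.
Degree of combined leverage = contribution ÷ (EBIT − I) = $4,955,268.40 ÷ $1,728,242.40 = 2.8672.
EPS therefore changes by 2.8672 × (-7.8%) = -22.4%.

-22.4%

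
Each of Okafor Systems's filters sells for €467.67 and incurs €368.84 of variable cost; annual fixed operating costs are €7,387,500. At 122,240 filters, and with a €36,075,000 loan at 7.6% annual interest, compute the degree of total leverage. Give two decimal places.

6.19

At 122,240 units, contribution = 122,240 × €98.83 = €12,080,979.20.
Subtracting fixed costs: EBIT = €12,080,979.20 − €7,387,500 = €4,693,479.20. Interest = €2,741,700.00.
DOL = €12,080,979.20 ÷ €4,693,479.20 = 2.5740; DFL = €4,693,479.20 ÷ €1,951,779.20 = 2.4047.
Combined leverage = 2.5740 × 2.4047 = 6.1897.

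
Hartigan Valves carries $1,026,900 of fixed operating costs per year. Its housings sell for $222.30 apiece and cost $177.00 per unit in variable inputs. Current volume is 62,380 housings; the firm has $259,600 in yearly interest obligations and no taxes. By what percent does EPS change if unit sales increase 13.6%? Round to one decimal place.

+25.0%

Total contribution margin = 62,380 × $45.30 = $2,825,814.00.
EBIT = $2,825,814.00 − $1,026,900 = $1,798,914.00.
Interest = $259,600.00, so EBIT − I = $1,539,314.00.
Degree of combined leverage = contribution ÷ (EBIT − I) = $2,825,814.00 ÷ $1,539,314.00 = 1.8358.
%ΔEPS = DCL × %ΔSales = 1.8358 × +13.6% = +25.0%.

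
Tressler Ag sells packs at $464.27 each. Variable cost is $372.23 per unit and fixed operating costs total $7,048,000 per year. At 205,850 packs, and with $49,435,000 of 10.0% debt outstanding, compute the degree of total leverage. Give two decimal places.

Contribution at this volume is 205,850 × $92.04 = $18,946,434.00.
Subtracting fixed costs: EBIT = $18,946,434.00 − $7,048,000 = $11,898,434.00. Interest = $4,943,500.00.
DOL = $18,946,434.00 ÷ $11,898,434.00 = 1.5923; DFL = $11,898,434.00 ÷ $6,954,934.00 = 1.7108.
DCL = DOL × DFL = 1.5923 × 1.7108 = 2.7241.

2.72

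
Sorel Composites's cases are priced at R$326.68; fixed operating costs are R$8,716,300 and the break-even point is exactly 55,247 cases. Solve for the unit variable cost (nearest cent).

R$168.91

At break-even, FC = Q × (P − VC), so P − VC = R$8,716,300 ÷ 55,247 = R$157.7697.
Hence VC = price − CM = R$326.68 − R$157.7697 = R$168.91.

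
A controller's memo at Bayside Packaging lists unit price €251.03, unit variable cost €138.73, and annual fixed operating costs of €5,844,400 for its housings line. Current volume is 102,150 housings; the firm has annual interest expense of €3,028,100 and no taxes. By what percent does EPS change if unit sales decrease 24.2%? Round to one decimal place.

Total contribution margin = 102,150 × €112.30 = €11,471,445.00.
Operating income = contribution − fixed costs = €11,471,445.00 − €5,844,400 = €5,627,045.00.
After interest of €3,028,100.00, pre-tax earnings = €2,598,945.00.
Degree of combined leverage = contribution ÷ (EBIT − I) = €11,471,445.00 ÷ €2,598,945.00 = 4.4139.
%ΔEPS = DCL × %ΔSales = 4.4139 × -24.2% = -106.8%.

-106.8%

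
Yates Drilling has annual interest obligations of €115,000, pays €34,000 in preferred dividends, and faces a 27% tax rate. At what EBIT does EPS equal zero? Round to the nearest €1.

€161,575

Preferred dividends are paid after tax, so their pre-tax equivalent is €34,000 ÷ (1 − 0.27) = €46,575.34.
Financial break-even EBIT = interest + D_p ÷ (1 − t) = €115,000 + €46,575.34 = €161,575.34.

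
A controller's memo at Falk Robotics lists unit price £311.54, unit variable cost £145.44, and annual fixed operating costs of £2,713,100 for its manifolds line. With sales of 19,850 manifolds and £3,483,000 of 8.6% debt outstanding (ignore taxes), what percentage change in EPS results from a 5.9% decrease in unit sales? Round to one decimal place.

-68.4%

Contribution at this volume is 19,850 × £166.10 = £3,297,085.00.
EBIT = £3,297,085.00 − £2,713,100 = £583,985.00.
After interest of £299,538.00, pre-tax earnings = £284,447.00.
DCL = total CM / (EBIT − I) = £3,297,085.00 / £284,447.00 = 11.5912.
EPS therefore changes by 11.5912 × (-5.9%) = -68.4%.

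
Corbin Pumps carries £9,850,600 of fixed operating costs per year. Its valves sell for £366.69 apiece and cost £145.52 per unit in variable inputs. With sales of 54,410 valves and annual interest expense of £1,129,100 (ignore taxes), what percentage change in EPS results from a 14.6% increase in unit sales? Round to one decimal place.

+166.7%

Total contribution margin = 54,410 × £221.17 = £12,033,859.70.
EBIT = £12,033,859.70 − £9,850,600 = £2,183,259.70.
Interest = £1,129,100.00, so EBIT − I = £1,054,159.70.
DCL = total CM / (EBIT − I) = £12,033,859.70 / £1,054,159.70 = 11.4156.
%ΔEPS = DCL × %ΔSales = 11.4156 × +14.6% = +166.7%.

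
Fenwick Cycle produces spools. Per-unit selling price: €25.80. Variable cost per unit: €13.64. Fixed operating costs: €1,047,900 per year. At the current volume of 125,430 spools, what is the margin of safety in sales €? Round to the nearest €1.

Each unit contributes €25.80 − €13.64 = €12.16. Break-even units = €1,047,900 ÷ €12.16 = 86,175.99; break-even revenue = 86,175.99 × €25.80 = €2,223,340.46.
Actual sales revenue = 125,430 × €25.80 = €3,236,094.00.
Margin of safety = €3,236,094.00 − €2,223,340.46 = €1,012,754.

€1,012,754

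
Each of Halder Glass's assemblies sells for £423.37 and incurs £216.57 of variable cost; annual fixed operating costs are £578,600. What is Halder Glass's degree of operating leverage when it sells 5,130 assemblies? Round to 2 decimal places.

Contribution at this volume is 5,130 × £206.80 = £1,060,884.00.
EBIT = £1,060,884.00 − £578,600 = £482,284.00.
So DOL = total CM / EBIT = £1,060,884.00 / £482,284.00 = 2.1997.

2.20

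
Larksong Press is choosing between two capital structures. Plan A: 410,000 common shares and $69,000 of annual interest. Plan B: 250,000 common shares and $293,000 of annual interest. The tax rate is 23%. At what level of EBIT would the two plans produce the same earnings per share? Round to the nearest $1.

$643,000

At indifference, (EBIT − 69,000)(1 − t)/410,000 = (EBIT − 293,000)(1 − t)/250,000.
Cancelling (1 − t) and cross-multiplying: 250,000·(EBIT − 69,000) = 410,000·(EBIT − 293,000).
EBIT × (410,000 − 250,000) = 293,000 × 410,000 − 69,000 × 250,000 = 102,880,000,000, so EBIT = 102,880,000,000 ÷ 160,000 = 643,000.00.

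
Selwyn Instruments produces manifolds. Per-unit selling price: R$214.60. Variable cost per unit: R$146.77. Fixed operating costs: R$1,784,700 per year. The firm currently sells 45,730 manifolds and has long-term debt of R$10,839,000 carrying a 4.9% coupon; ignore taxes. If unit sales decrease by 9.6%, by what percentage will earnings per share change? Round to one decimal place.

-37.9%

Contribution at this volume is 45,730 × R$67.83 = R$3,101,865.90.
Operating income = contribution − fixed costs = R$3,101,865.90 − R$1,784,700 = R$1,317,165.90.
After interest of R$531,111.00, pre-tax earnings = R$786,054.90.
Degree of combined leverage = contribution ÷ (EBIT − I) = R$3,101,865.90 ÷ R$786,054.90 = 3.9461.
EPS therefore changes by 3.9461 × (-9.6%) = -37.9%.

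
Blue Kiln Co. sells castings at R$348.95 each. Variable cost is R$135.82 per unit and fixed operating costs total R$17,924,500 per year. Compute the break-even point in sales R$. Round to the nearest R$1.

R$29,347,132

Contribution margin per unit = R$348.95 − R$135.82 = R$213.13, a CM ratio of R$213.13 ÷ R$348.95 = 0.6108.
Break-even revenue = fixed costs × price ÷ CM = R$17,924,500 × R$348.95 ÷ R$213.13 = R$29,347,132.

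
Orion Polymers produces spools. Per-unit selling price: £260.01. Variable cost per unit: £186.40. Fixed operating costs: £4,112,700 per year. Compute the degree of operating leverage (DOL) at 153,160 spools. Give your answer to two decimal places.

1.57

At 153,160 units, contribution = 153,160 × £73.61 = £11,274,107.60.
EBIT = £11,274,107.60 − £4,112,700 = £7,161,407.60.
Degree of operating leverage = £11,274,107.60 / £7,161,407.60 = 1.5743.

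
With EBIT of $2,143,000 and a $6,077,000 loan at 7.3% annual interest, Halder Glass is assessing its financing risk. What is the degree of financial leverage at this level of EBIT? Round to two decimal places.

1.26

Interest = $443,621.00.
DFL = EBIT ÷ (EBIT − I) = $2,143,000 ÷ ($2,143,000 − $443,621.00) = $2,143,000 ÷ $1,699,379.00 = 1.2610.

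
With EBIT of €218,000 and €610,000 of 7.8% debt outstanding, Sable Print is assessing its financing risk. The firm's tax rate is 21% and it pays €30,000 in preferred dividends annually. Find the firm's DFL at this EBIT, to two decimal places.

1.65

Interest = €47,580.00.
Preferred dividends grossed up pre-tax: €30,000 / (1 − 0.21) = €37,974.68.
DFL = EBIT ÷ [EBIT − I − D_p/(1−t)] = €218,000 ÷ [€218,000 − €47,580.00 − €37,974.68] = €218,000 ÷ €132,445.32 = 1.6460.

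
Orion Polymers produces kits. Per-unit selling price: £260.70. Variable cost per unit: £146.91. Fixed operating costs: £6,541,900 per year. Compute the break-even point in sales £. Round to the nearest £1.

£14,987,902

CM per unit = £260.70 − £146.91 = £113.79; CM ratio = £113.79 / £260.70 = 0.4365.
Break-even revenue = fixed costs × price ÷ CM = £6,541,900 × £260.70 ÷ £113.79 = £14,987,902.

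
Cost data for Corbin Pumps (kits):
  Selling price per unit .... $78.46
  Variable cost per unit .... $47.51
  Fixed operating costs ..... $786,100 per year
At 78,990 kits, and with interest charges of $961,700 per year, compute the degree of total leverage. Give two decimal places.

Total contribution margin = 78,990 × $30.95 = $2,444,740.50.
EBIT = $2,444,740.50 − $786,100 = $1,658,640.50. Interest = $961,700.00, so EBIT − I = $696,940.50.
Degree of total leverage = total CM / (EBIT − interest) = $2,444,740.50 / $696,940.50 = 3.5078.

3.51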